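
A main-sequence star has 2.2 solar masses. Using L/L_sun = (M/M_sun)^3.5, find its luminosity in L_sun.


L/L_sun = (M/M_sun)^3.5 = 2.2^3.5 = 15.7935

15.7935 L_sun


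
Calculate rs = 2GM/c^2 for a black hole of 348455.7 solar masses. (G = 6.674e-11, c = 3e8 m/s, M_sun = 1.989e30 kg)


M = 348455.7 * 1.989e30 kg = 6.930783873e+35 kg. rs = 2GM/c^2 = 2 * 6.674e-11 * 6.930783873e+35 / (3e8)^2 = 1.028e+09

1.028e+09 m


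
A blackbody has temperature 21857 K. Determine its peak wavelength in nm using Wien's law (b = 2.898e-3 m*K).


lam_max = b / T = 2.898e-3 / 21857 = 1.326e-07 m = 132.5891 nm

132.5891 nm


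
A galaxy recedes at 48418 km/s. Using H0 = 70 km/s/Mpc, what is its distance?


d = v / H0 = 48418 / 70 = 691.6857

691.6857 Mpc


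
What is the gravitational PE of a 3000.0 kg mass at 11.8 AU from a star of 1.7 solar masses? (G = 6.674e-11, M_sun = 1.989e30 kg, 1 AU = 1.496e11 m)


M = 1.7 * 1.989e30 kg = 3.3813e+30 kg; r = 11.8 AU * 1.496e11 m/AU = 1.76528e+12 m. U = -GM*m/r = -(6.674e-11 * 3.3813e+30 * 3000.0) / 1.76528e+12 = -3.835e+11

-3.835e+11 J


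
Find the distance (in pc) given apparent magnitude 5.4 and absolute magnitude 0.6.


d = 10^((m - M + 5)/5) = 10^((5.4 - 0.6 + 5)/5) = 91.2011

91.2011 pc


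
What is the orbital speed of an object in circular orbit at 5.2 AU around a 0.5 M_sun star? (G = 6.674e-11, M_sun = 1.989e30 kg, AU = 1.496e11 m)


v = sqrt(GM/r) = sqrt(6.674e-11 * 9.945e+29 / 7.779e+11) = 9236.938

9236.938 m/s


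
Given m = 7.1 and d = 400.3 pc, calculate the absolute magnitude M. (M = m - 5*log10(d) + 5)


M = m - 5*log10(d) + 5 = 7.1 - 5*log10(400.3) + 5 = -0.9119

-0.9119


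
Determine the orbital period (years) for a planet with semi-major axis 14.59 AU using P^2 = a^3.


P = a^(3/2) = 14.59^1.5 = 55.7292

55.7292 years


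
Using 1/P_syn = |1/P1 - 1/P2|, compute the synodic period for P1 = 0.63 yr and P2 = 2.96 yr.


1/P_syn = |1/P1 - 1/P2| = |1/0.63 - 1/2.96| => P_syn = 0.8003

0.8003 years


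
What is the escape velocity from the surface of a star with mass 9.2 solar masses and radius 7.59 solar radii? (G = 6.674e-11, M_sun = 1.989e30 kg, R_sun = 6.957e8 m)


M = 9.2 * 1.989e30 kg = 1.82988e+31 kg; R = 7.59 * 6.957e8 m = 5.280363e+09 m. v_esc = sqrt(2GM/R) = sqrt(2 * 6.674e-11 * 1.82988e+31 / 5.280363e+09) = 680123.0827

680123.0827 m/s


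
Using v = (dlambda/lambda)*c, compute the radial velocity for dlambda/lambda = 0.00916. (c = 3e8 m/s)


v = (dlambda/lambda) * c = 0.00916 * 3e8 = 2.748e+06

2.748e+06 m/s


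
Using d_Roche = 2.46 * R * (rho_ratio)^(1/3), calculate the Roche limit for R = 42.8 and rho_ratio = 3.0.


d_Roche = 2.46 * 42.8 * 3.0^(1/3) = 151.8516

151.8516


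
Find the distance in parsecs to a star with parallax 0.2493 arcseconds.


d = 1/p = 1/0.2493 = 4.0112

4.0112 pc


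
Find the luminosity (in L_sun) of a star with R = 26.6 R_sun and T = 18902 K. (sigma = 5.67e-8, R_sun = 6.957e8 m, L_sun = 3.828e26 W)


R = 26.6 * 6.957e8 m = 1.850562e+10 m. L = 4*pi*R^2*sigma*T^4 = 4*pi*(1.850562e+10)^2 * 5.67e-8 * 18902^4 = 3.11480769e+31 W. L/L_sun = 3.11480769e+31 / 3.828e26 = 81369.0619

81369.0619 L_sun


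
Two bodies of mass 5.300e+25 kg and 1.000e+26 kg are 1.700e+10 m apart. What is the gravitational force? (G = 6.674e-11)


F = G*m1*m2/r^2 = 6.674e-11 * 5.300e+25 * 1.000e+26 / (1.700e+10)^2 = 6.674e-11 * 5.300e+51 / 2.890e+20 = 1.224e+21

1.224e+21 N


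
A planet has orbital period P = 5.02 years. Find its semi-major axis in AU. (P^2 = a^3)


a = P^(2/3) = 5.02^(2/3) = 2.9318

2.9318 AU


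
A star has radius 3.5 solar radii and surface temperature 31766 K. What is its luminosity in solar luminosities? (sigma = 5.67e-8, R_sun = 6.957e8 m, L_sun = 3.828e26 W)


R = 3.5 * 6.957e8 m = 2.43495e+09 m. L = 4*pi*R^2*sigma*T^4 = 4*pi*(2.43495e+09)^2 * 5.67e-8 * 31766^4 = 4.301531867e+30 W. L/L_sun = 4.301531867e+30 / 3.828e26 = 11237.0216

11237.0216 L_sun


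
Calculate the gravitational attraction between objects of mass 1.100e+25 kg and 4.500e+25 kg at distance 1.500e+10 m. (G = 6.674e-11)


F = G*m1*m2/r^2 = 6.674e-11 * 1.100e+25 * 4.500e+25 / (1.500e+10)^2 = 6.674e-11 * 4.950e+50 / 2.250e+20 = 1.468e+20

1.468e+20 N


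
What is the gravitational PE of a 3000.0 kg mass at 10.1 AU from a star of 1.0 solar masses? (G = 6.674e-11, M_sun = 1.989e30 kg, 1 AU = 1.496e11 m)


M = 1.0 * 1.989e30 kg = 1.989e+30 kg; r = 10.1 AU * 1.496e11 m/AU = 1.51096e+12 m. U = -GM*m/r = -(6.674e-11 * 1.989e+30 * 3000.0) / 1.51096e+12 = -2.636e+11

-2.636e+11 J


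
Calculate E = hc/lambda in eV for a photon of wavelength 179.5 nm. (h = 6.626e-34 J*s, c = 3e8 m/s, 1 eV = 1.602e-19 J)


E = hc/lambda = 6.626e-34 * 3e8 / 1.795e-07 = 1.107e-18 J = 6.9127 eV

6.9127 eV


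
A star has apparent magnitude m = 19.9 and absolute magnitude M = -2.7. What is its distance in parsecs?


d = 10^((m - M + 5)/5) = 10^((19.9 - -2.7 + 5)/5) = 331131.1215

331131.1215 pc


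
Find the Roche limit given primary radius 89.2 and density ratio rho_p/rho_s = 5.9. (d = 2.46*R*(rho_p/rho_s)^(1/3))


d_Roche = 2.46 * 89.2 * 5.9^(1/3) = 396.5068

396.5068


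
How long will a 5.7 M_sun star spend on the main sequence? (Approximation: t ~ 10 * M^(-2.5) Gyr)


t = 10 * M^(-2.5) = 10 * 5.7^(-2.5) = 0.1289

0.1289 Gyr


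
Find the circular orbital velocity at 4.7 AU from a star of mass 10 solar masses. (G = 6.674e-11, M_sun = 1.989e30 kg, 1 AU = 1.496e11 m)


v = sqrt(GM/r) = sqrt(6.674e-11 * 1.989e+31 / 7.031e+11) = 43450.5989

43450.5989 m/s


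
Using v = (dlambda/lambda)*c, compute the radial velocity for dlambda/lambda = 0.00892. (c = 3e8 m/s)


v = (dlambda/lambda) * c = 0.00892 * 3e8 = 2.676e+06

2.676e+06 m/s


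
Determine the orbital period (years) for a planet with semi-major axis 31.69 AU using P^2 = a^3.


P = a^(3/2) = 31.69^1.5 = 178.3953

178.3953 years


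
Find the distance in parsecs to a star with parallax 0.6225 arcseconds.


d = 1/p = 1/0.6225 = 1.6064

1.6064 pc


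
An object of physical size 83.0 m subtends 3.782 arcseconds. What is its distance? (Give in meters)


D = size / theta_rad, theta_rad = 3.782 * pi/(180*3600) = 1.834e-05, D = 4.527e+06

4.527e+06 m


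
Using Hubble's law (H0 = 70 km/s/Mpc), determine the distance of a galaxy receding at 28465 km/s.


d = v / H0 = 28465 / 70 = 406.6429

406.6429 Mpc


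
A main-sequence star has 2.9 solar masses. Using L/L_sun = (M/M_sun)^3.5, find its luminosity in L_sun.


L/L_sun = (M/M_sun)^3.5 = 2.9^3.5 = 41.533

41.533 L_sun


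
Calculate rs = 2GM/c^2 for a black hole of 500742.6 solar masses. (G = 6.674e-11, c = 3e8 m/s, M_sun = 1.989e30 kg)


M = 500742.6 * 1.989e30 kg = 9.959770314e+35 kg. rs = 2GM/c^2 = 2 * 6.674e-11 * 9.959770314e+35 / (3e8)^2 = 1.477e+09

1.477e+09 m


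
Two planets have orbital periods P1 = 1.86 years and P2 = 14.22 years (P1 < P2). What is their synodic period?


1/P_syn = |1/P1 - 1/P2| = |1/1.86 - 1/14.22| => P_syn = 2.1399

2.1399 years


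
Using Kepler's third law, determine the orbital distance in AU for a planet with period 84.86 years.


a = P^(2/3) = 84.86^(2/3) = 19.3109

19.3109 AU


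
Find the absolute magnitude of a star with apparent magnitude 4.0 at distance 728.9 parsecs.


M = m - 5*log10(d) + 5 = 4.0 - 5*log10(728.9) + 5 = -5.3133

-5.3133


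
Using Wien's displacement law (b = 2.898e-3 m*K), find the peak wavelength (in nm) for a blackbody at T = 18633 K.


lam_max = b / T = 2.898e-3 / 18633 = 1.555e-07 m = 155.5305 nm

155.5305 nm


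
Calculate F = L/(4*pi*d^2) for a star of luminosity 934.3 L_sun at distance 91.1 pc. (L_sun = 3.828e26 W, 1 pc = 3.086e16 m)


F = L / (4*pi*d^2) = 3.577e+29 / (4*pi*(2.811e+18)^2) = 3.601e-09

3.601e-09 W/m^2


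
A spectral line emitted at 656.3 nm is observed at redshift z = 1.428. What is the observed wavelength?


lam_obs = lam_emit * (1 + z) = 656.3 * (1 + 1.428) = 1593.4964

1593.4964 nm


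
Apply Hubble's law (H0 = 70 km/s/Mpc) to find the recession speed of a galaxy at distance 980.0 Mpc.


v = H0 * d = 70 * 980.0 = 68600.0

68600.0 km/s


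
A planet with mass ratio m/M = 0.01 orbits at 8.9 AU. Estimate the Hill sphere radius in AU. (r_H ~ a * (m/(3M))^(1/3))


r_H = a * (m/3M)^(1/3) = 8.9 * (0.01/3)^(1/3) = 1.3295

1.3295 AU


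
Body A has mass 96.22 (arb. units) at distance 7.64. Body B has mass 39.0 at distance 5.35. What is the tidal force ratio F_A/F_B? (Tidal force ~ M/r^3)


Ratio = (M1/r1^3) / (M2/r2^3) = (96.22/7.64^3) / (39.0/5.35^3) = 0.8472

0.8472


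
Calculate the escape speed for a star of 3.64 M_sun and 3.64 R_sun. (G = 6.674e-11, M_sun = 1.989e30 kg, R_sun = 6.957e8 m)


M = 3.64 * 1.989e30 kg = 7.23996e+30 kg; R = 3.64 * 6.957e8 m = 2.532348e+09 m. v_esc = sqrt(2GM/R) = sqrt(2 * 6.674e-11 * 7.23996e+30 / 2.532348e+09) = 617752.4676

617752.4676 m/s


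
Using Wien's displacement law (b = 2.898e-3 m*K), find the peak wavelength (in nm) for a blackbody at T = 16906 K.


lam_max = b / T = 2.898e-3 / 16906 = 1.714e-07 m = 171.4184 nm

171.4184 nm


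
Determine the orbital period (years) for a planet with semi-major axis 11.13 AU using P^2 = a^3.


P = a^(3/2) = 11.13^1.5 = 37.1315

37.1315 years


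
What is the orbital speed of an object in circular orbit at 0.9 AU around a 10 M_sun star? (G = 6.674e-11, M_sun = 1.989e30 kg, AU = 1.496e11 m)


v = sqrt(GM/r) = sqrt(6.674e-11 * 1.989e+31 / 1.346e+11) = 99294.0994

99294.0994 m/s


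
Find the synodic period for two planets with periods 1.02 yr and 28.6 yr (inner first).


1/P_syn = |1/P1 - 1/P2| = |1/1.02 - 1/28.6| => P_syn = 1.0577

1.0577 years


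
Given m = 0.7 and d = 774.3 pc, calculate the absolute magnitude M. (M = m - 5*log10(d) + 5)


M = m - 5*log10(d) + 5 = 0.7 - 5*log10(774.3) + 5 = -8.7445

-8.7445


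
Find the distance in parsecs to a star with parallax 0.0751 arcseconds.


d = 1/p = 1/0.0751 = 13.3156

13.3156 pc


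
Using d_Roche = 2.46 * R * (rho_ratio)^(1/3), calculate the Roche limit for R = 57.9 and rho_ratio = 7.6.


d_Roche = 2.46 * 57.9 * 7.6^(1/3) = 280.0388

280.0388


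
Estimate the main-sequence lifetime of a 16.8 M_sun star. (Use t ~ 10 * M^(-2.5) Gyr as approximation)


t = 10 * M^(-2.5) = 10 * 16.8^(-2.5) = 0.0086

0.0086 Gyr


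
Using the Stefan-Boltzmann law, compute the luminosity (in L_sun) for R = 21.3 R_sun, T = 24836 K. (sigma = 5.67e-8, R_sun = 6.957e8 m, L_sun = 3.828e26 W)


R = 21.3 * 6.957e8 m = 1.481841e+10 m. L = 4*pi*R^2*sigma*T^4 = 4*pi*(1.481841e+10)^2 * 5.67e-8 * 24836^4 = 5.95281987e+31 W. L/L_sun = 5.95281987e+31 / 3.828e26 = 155507.3111

155507.3111 L_sun


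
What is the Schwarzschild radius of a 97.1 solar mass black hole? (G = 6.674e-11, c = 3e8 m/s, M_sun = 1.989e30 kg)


M = 97.1 * 1.989e30 kg = 1.931319e+32 kg. rs = 2GM/c^2 = 2 * 6.674e-11 * 1.931319e+32 / (3e8)^2 = 286436.0668

286436.0668 m


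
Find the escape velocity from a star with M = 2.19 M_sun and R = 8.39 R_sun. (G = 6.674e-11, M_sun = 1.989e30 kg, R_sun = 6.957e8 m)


M = 2.19 * 1.989e30 kg = 4.35591e+30 kg; R = 8.39 * 6.957e8 m = 5.836923e+09 m. v_esc = sqrt(2GM/R) = sqrt(2 * 6.674e-11 * 4.35591e+30 / 5.836923e+09) = 315613.496

315613.496 m/s


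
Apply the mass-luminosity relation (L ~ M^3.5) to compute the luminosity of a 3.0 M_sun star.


L/L_sun = (M/M_sun)^3.5 = 3.0^3.5 = 46.7654

46.7654 L_sun


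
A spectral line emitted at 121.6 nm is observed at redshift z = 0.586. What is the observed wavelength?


lam_obs = lam_emit * (1 + z) = 121.6 * (1 + 0.586) = 192.8576

192.8576 nm


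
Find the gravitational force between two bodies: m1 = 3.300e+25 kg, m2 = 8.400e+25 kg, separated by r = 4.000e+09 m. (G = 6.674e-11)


F = G*m1*m2/r^2 = 6.674e-11 * 3.300e+25 * 8.400e+25 / (4.000e+09)^2 = 6.674e-11 * 2.772e+51 / 1.600e+19 = 1.156e+22

1.156e+22 N


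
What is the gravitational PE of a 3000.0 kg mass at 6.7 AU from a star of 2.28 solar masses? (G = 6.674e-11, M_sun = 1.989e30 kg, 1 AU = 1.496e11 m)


M = 2.28 * 1.989e30 kg = 4.53492e+30 kg; r = 6.7 AU * 1.496e11 m/AU = 1.00232e+12 m. U = -GM*m/r = -(6.674e-11 * 4.53492e+30 * 3000.0) / 1.00232e+12 = -9.059e+11

-9.059e+11 J


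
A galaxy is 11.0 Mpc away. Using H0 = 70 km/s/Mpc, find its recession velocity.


v = H0 * d = 70 * 11.0 = 770.0

770.0 km/s


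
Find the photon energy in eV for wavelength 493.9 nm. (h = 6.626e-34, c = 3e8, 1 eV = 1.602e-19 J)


E = hc/lambda = 6.626e-34 * 3e8 / 4.939e-07 = 4.025e-19 J = 2.5123 eV

2.5123 eV


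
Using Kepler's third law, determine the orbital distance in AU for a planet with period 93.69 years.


a = P^(2/3) = 93.69^(2/3) = 20.6282

20.6282 AU


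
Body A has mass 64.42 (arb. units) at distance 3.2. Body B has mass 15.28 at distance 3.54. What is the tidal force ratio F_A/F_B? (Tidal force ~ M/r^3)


Ratio = (M1/r1^3) / (M2/r2^3) = (64.42/3.2^3) / (15.28/3.54^3) = 5.7076

5.7076


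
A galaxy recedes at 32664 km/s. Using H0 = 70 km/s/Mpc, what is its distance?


d = v / H0 = 32664 / 70 = 466.6286

466.6286 Mpc


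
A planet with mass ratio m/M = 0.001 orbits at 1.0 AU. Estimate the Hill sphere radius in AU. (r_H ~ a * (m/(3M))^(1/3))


r_H = a * (m/3M)^(1/3) = 1.0 * (0.001/3)^(1/3) = 0.0693

0.0693 AU


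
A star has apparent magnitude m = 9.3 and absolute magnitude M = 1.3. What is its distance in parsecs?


d = 10^((m - M + 5)/5) = 10^((9.3 - 1.3 + 5)/5) = 398.1072

398.1072 pc


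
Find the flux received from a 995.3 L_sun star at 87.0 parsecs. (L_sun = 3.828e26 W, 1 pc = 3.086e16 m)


F = L / (4*pi*d^2) = 3.810e+29 / (4*pi*(2.685e+18)^2) = 4.206e-09

4.206e-09 W/m^2


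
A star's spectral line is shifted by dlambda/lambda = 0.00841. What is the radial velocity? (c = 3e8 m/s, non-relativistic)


v = (dlambda/lambda) * c = 0.00841 * 3e8 = 2.523e+06

2.523e+06 m/s


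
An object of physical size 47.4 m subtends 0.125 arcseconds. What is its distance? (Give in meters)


D = size / theta_rad, theta_rad = 0.125 * pi/(180*3600) = 6.060e-07, D = 7.822e+07

7.822e+07 m


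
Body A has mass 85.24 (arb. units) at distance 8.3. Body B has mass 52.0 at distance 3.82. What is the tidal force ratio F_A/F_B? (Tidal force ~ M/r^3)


Ratio = (M1/r1^3) / (M2/r2^3) = (85.24/8.3^3) / (52.0/3.82^3) = 0.1598

0.1598


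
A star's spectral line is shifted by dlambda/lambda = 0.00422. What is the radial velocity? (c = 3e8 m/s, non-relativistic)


v = (dlambda/lambda) * c = 0.00422 * 3e8 = 1.266e+06

1.266e+06 m/s


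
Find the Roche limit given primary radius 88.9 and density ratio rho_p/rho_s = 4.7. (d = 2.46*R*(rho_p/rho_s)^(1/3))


d_Roche = 2.46 * 88.9 * 4.7^(1/3) = 366.3275

366.3275


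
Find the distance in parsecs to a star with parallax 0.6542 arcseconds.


d = 1/p = 1/0.6542 = 1.5286

1.5286 pc


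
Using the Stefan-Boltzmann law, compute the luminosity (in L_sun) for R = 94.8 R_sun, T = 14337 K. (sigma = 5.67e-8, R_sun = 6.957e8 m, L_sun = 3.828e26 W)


R = 94.8 * 6.957e8 m = 6.595236e+10 m. L = 4*pi*R^2*sigma*T^4 = 4*pi*(6.595236e+10)^2 * 5.67e-8 * 14337^4 = 1.309443443e+32 W. L/L_sun = 1.309443443e+32 / 3.828e26 = 342069.8649

342069.8649 L_sun


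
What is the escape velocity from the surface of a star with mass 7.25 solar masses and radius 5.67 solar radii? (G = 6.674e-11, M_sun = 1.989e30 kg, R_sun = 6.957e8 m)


M = 7.25 * 1.989e30 kg = 1.442025e+31 kg; R = 5.67 * 6.957e8 m = 3.944619e+09 m. v_esc = sqrt(2GM/R) = sqrt(2 * 6.674e-11 * 1.442025e+31 / 3.944619e+09) = 698541.0983

698541.0983 m/s


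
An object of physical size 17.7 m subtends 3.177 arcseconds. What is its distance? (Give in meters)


D = size / theta_rad, theta_rad = 3.177 * pi/(180*3600) = 1.540e-05, D = 1.149e+06

1.149e+06 m


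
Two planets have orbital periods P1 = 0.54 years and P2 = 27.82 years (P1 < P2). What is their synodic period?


1/P_syn = |1/P1 - 1/P2| = |1/0.54 - 1/27.82| => P_syn = 0.5507

0.5507 years


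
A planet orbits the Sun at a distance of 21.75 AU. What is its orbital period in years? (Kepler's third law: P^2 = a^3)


P = a^(3/2) = 21.75^1.5 = 101.4352

101.4352 years


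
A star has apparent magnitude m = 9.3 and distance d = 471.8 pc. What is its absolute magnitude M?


M = m - 5*log10(d) + 5 = 9.3 - 5*log10(471.8) + 5 = 0.9312

0.9312


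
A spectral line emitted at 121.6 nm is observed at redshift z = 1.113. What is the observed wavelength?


lam_obs = lam_emit * (1 + z) = 121.6 * (1 + 1.113) = 256.9408

256.9408 nm


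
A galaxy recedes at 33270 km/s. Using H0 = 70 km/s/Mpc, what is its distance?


d = v / H0 = 33270 / 70 = 475.2857

475.2857 Mpc


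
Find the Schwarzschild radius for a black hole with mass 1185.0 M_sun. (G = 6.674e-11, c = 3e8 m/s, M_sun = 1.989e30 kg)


M = 1185.0 * 1.989e30 kg = 2.356965e+33 kg. rs = 2GM/c^2 = 2 * 6.674e-11 * 2.356965e+33 / (3e8)^2 = 3.496e+06

3.496e+06 m


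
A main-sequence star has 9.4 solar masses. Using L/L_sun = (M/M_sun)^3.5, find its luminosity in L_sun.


L/L_sun = (M/M_sun)^3.5 = 9.4^3.5 = 2546.5223

2546.5223 L_sun


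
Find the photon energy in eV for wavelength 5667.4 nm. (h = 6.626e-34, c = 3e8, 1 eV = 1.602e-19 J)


E = hc/lambda = 6.626e-34 * 3e8 / 5.667e-06 = 3.507e-20 J = 0.2189 eV

0.2189 eV


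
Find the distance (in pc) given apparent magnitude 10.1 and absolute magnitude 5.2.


d = 10^((m - M + 5)/5) = 10^((10.1 - 5.2 + 5)/5) = 95.4993

95.4993 pc


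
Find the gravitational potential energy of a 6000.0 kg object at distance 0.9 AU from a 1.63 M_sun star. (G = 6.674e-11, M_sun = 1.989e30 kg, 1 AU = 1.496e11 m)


M = 1.63 * 1.989e30 kg = 3.24207e+30 kg; r = 0.9 AU * 1.496e11 m/AU = 1.3464e+11 m. U = -GM*m/r = -(6.674e-11 * 3.24207e+30 * 6000.0) / 1.3464e+11 = -9.642e+12

-9.642e+12 J


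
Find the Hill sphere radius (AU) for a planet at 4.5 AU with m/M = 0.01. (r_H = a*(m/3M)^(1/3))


r_H = a * (m/3M)^(1/3) = 4.5 * (0.01/3)^(1/3) = 0.6722

0.6722 AU


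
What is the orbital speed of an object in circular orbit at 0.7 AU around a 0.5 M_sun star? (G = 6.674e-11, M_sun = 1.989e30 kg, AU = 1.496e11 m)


v = sqrt(GM/r) = sqrt(6.674e-11 * 9.945e+29 / 1.047e+11) = 25175.6492

25175.6492 m/s


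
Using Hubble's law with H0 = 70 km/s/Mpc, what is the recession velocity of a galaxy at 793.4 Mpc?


v = H0 * d = 70 * 793.4 = 55538.0

55538.0 km/s


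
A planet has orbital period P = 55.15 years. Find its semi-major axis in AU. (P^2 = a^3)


a = P^(2/3) = 55.15^(2/3) = 14.4887

14.4887 AU


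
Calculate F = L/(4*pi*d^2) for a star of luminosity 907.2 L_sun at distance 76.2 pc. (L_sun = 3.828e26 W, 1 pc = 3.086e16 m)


F = L / (4*pi*d^2) = 3.473e+29 / (4*pi*(2.352e+18)^2) = 4.998e-09

4.998e-09 W/m^2


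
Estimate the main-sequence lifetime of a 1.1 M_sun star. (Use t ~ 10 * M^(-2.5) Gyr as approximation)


t = 10 * M^(-2.5) = 10 * 1.1^(-2.5) = 7.8799

7.8799 Gyr


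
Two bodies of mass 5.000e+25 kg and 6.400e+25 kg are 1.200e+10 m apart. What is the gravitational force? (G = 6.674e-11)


F = G*m1*m2/r^2 = 6.674e-11 * 5.000e+25 * 6.400e+25 / (1.200e+10)^2 = 6.674e-11 * 3.200e+51 / 1.440e+20 = 1.483e+21

1.483e+21 N


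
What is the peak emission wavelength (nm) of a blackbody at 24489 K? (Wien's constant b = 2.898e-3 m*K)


lam_max = b / T = 2.898e-3 / 24489 = 1.183e-07 m = 118.3388 nm

118.3388 nm


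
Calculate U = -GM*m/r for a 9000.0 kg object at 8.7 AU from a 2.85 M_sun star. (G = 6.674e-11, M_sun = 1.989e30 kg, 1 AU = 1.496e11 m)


M = 2.85 * 1.989e30 kg = 5.66865e+30 kg; r = 8.7 AU * 1.496e11 m/AU = 1.30152e+12 m. U = -GM*m/r = -(6.674e-11 * 5.66865e+30 * 9000.0) / 1.30152e+12 = -2.616e+12

-2.616e+12 J


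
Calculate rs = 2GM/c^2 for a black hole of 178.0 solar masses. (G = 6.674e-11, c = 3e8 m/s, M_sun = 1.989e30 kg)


M = 178.0 * 1.989e30 kg = 3.54042e+32 kg. rs = 2GM/c^2 = 2 * 6.674e-11 * 3.54042e+32 / (3e8)^2 = 525083.624

525083.624 m


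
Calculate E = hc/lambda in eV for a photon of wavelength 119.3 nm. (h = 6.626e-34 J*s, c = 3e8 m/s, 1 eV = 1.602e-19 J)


E = hc/lambda = 6.626e-34 * 3e8 / 1.193e-07 = 1.666e-18 J = 10.4009 eV

10.4009 eV


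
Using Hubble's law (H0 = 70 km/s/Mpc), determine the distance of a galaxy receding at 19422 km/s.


d = v / H0 = 19422 / 70 = 277.4571

277.4571 Mpc


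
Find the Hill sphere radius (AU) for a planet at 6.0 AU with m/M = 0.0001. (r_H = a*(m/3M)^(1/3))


r_H = a * (m/3M)^(1/3) = 6.0 * (0.0001/3)^(1/3) = 0.1931

0.1931 AU


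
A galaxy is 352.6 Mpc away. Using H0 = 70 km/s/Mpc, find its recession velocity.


v = H0 * d = 70 * 352.6 = 24682.0

24682.0 km/s


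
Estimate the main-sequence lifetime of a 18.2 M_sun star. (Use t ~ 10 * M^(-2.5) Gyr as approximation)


t = 10 * M^(-2.5) = 10 * 18.2^(-2.5) = 0.0071

0.0071 Gyr


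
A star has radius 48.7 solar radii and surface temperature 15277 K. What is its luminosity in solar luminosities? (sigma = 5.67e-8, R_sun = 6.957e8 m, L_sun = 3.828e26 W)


R = 48.7 * 6.957e8 m = 3.388059e+10 m. L = 4*pi*R^2*sigma*T^4 = 4*pi*(3.388059e+10)^2 * 5.67e-8 * 15277^4 = 4.454994442e+31 W. L/L_sun = 4.454994442e+31 / 3.828e26 = 116379.1652

116379.1652 L_sun


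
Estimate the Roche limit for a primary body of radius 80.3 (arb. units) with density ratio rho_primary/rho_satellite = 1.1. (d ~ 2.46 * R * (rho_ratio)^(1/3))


d_Roche = 2.46 * 80.3 * 1.1^(1/3) = 203.9145

203.9145


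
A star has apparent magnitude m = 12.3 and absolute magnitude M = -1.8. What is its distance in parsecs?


d = 10^((m - M + 5)/5) = 10^((12.3 - -1.8 + 5)/5) = 6606.9345

6606.9345 pc


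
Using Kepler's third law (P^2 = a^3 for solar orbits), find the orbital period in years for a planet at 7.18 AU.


P = a^(3/2) = 7.18^1.5 = 19.2392

19.2392 years


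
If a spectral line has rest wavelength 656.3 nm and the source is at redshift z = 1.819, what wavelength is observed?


lam_obs = lam_emit * (1 + z) = 656.3 * (1 + 1.819) = 1850.1097

1850.1097 nm


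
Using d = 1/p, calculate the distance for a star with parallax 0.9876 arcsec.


d = 1/p = 1/0.9876 = 1.0126

1.0126 pc


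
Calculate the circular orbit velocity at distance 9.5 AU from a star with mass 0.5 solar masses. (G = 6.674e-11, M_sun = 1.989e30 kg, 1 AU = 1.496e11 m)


v = sqrt(GM/r) = sqrt(6.674e-11 * 9.945e+29 / 1.421e+12) = 6833.8886

6833.8886 m/s


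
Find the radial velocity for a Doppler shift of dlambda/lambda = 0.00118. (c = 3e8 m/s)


v = (dlambda/lambda) * c = 0.00118 * 3e8 = 354000.0

354000.0 m/s


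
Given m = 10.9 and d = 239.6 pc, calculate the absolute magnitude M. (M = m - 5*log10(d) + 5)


M = m - 5*log10(d) + 5 = 10.9 - 5*log10(239.6) + 5 = 4.0026

4.0026


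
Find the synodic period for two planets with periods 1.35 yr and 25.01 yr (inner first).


1/P_syn = |1/P1 - 1/P2| = |1/1.35 - 1/25.01| => P_syn = 1.427

1.427 years


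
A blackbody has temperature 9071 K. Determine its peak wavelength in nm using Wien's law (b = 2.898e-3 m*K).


lam_max = b / T = 2.898e-3 / 9071 = 3.195e-07 m = 319.4797 nm

319.4797 nm


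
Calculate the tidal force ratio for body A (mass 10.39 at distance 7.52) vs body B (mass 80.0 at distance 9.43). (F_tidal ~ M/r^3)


Ratio = (M1/r1^3) / (M2/r2^3) = (10.39/7.52^3) / (80.0/9.43^3) = 0.2561

0.2561


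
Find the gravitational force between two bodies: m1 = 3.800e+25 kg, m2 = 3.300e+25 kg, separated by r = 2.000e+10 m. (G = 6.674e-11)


F = G*m1*m2/r^2 = 6.674e-11 * 3.800e+25 * 3.300e+25 / (2.000e+10)^2 = 6.674e-11 * 1.254e+51 / 4.000e+20 = 2.092e+20

2.092e+20 N


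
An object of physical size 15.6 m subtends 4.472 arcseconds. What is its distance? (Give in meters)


D = size / theta_rad, theta_rad = 4.472 * pi/(180*3600) = 2.168e-05, D = 719528.3939

719528.3939 m


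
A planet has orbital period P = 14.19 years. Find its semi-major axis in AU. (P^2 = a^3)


a = P^(2/3) = 14.19^(2/3) = 5.8612

5.8612 AU


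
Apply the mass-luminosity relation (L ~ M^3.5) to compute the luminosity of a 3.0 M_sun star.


L/L_sun = (M/M_sun)^3.5 = 3.0^3.5 = 46.7654

46.7654 L_sun


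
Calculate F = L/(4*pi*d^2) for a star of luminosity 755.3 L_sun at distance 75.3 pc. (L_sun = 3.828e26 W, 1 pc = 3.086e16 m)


F = L / (4*pi*d^2) = 2.891e+29 / (4*pi*(2.324e+18)^2) = 4.261e-09

4.261e-09 W/m^2


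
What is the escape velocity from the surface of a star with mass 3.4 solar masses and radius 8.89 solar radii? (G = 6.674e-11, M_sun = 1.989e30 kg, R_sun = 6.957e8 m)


M = 3.4 * 1.989e30 kg = 6.7626e+30 kg; R = 8.89 * 6.957e8 m = 6.184773e+09 m. v_esc = sqrt(2GM/R) = sqrt(2 * 6.674e-11 * 6.7626e+30 / 6.184773e+09) = 382034.9247

382034.9247 m/s


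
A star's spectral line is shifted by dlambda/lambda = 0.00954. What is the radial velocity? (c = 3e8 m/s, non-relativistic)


v = (dlambda/lambda) * c = 0.00954 * 3e8 = 2.862e+06

2.862e+06 m/s


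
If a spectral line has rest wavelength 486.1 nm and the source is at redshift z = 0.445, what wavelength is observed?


lam_obs = lam_emit * (1 + z) = 486.1 * (1 + 0.445) = 702.4145

702.4145 nm


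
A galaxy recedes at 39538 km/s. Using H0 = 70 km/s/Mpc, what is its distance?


d = v / H0 = 39538 / 70 = 564.8286

564.8286 Mpc


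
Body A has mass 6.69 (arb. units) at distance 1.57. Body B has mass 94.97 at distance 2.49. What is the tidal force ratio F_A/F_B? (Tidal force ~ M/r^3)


Ratio = (M1/r1^3) / (M2/r2^3) = (6.69/1.57^3) / (94.97/2.49^3) = 0.281

0.281


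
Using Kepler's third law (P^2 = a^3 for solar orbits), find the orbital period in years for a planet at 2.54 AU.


P = a^(3/2) = 2.54^1.5 = 4.0481

4.0481 years


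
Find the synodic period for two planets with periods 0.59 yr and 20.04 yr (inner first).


1/P_syn = |1/P1 - 1/P2| = |1/0.59 - 1/20.04| => P_syn = 0.6079

0.6079 years


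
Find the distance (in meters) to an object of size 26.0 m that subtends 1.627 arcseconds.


D = size / theta_rad, theta_rad = 1.627 * pi/(180*3600) = 7.888e-06, D = 3.296e+06

3.296e+06 m


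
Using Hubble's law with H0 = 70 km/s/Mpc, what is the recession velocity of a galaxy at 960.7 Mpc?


v = H0 * d = 70 * 960.7 = 67249.0

67249.0 km/s


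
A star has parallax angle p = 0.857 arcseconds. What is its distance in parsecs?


d = 1/p = 1/0.857 = 1.1669

1.1669 pc


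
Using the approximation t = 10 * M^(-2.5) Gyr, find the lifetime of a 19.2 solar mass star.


t = 10 * M^(-2.5) = 10 * 19.2^(-2.5) = 0.0062

0.0062 Gyr


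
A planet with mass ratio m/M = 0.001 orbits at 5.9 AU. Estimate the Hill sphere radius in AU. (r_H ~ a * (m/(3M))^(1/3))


r_H = a * (m/3M)^(1/3) = 5.9 * (0.001/3)^(1/3) = 0.4091

0.4091 AU


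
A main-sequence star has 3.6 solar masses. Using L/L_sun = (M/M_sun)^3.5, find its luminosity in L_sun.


L/L_sun = (M/M_sun)^3.5 = 3.6^3.5 = 88.5235

88.5235 L_sun


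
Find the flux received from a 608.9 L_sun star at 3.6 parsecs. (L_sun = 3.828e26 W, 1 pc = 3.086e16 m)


F = L / (4*pi*d^2) = 2.331e+29 / (4*pi*(1.111e+17)^2) = 1.503e-06

1.503e-06 W/m^2


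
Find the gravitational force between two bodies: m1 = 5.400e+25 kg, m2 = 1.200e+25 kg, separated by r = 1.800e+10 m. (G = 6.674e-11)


F = G*m1*m2/r^2 = 6.674e-11 * 5.400e+25 * 1.200e+25 / (1.800e+10)^2 = 6.674e-11 * 6.480e+50 / 3.240e+20 = 1.335e+20

1.335e+20 N


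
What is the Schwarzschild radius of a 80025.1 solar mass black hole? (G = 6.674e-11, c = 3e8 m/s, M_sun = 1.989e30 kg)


M = 80025.1 * 1.989e30 kg = 1.591699239e+35 kg. rs = 2GM/c^2 = 2 * 6.674e-11 * 1.591699239e+35 / (3e8)^2 = 2.361e+08

2.361e+08 m


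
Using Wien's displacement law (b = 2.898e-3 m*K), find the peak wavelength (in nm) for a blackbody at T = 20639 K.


lam_max = b / T = 2.898e-3 / 20639 = 1.404e-07 m = 140.4138 nm

140.4138 nm


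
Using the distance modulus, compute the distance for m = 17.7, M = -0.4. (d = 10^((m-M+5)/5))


d = 10^((m - M + 5)/5) = 10^((17.7 - -0.4 + 5)/5) = 41686.9383

41686.9383 pc


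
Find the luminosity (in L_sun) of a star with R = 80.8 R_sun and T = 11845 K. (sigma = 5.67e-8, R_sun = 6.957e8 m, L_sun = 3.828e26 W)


R = 80.8 * 6.957e8 m = 5.621256e+10 m. L = 4*pi*R^2*sigma*T^4 = 4*pi*(5.621256e+10)^2 * 5.67e-8 * 11845^4 = 4.43200163e+31 W. L/L_sun = 4.43200163e+31 / 3.828e26 = 115778.517

115778.517 L_sun


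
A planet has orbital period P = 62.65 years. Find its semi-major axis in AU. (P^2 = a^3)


a = P^(2/3) = 62.65^(2/3) = 15.7742

15.7742 AU


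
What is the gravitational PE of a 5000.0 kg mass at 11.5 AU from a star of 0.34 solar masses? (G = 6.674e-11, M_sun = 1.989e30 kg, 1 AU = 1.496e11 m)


M = 0.34 * 1.989e30 kg = 6.7626e+29 kg; r = 11.5 AU * 1.496e11 m/AU = 1.7204e+12 m. U = -GM*m/r = -(6.674e-11 * 6.7626e+29 * 5000.0) / 1.7204e+12 = -1.312e+11

-1.312e+11 J


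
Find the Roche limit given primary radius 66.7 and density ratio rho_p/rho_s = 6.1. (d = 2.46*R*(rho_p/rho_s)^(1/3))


d_Roche = 2.46 * 66.7 * 6.1^(1/3) = 299.8041

299.8041


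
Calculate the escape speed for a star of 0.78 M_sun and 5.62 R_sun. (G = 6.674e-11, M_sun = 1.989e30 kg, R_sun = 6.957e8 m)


M = 0.78 * 1.989e30 kg = 1.55142e+30 kg; R = 5.62 * 6.957e8 m = 3.909834e+09 m. v_esc = sqrt(2GM/R) = sqrt(2 * 6.674e-11 * 1.55142e+30 / 3.909834e+09) = 230140.8074

230140.8074 m/s


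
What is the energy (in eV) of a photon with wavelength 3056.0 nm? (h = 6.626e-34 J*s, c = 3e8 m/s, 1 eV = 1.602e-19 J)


E = hc/lambda = 6.626e-34 * 3e8 / 3.056e-06 = 6.505e-20 J = 0.406 eV

0.406 eV


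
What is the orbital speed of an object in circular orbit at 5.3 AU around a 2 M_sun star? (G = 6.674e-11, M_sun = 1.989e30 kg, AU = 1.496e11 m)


v = sqrt(GM/r) = sqrt(6.674e-11 * 3.978e+30 / 7.929e+11) = 18298.7641

18298.7641 m/s


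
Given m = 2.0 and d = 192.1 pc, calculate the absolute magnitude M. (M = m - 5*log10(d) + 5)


M = m - 5*log10(d) + 5 = 2.0 - 5*log10(192.1) + 5 = -4.4176

-4.4176


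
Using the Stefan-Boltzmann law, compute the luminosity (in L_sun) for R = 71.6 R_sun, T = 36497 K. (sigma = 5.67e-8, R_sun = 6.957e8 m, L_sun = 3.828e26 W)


R = 71.6 * 6.957e8 m = 4.981212e+10 m. L = 4*pi*R^2*sigma*T^4 = 4*pi*(4.981212e+10)^2 * 5.67e-8 * 36497^4 = 3.136834779e+33 W. L/L_sun = 3.136834779e+33 / 3.828e26 = 8.194e+06

8.194e+06 L_sun


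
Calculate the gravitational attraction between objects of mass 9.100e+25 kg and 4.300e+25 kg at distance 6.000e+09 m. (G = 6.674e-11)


F = G*m1*m2/r^2 = 6.674e-11 * 9.100e+25 * 4.300e+25 / (6.000e+09)^2 = 6.674e-11 * 3.913e+51 / 3.600e+19 = 7.254e+21

7.254e+21 N


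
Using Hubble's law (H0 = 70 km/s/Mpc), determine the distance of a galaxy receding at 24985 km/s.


d = v / H0 = 24985 / 70 = 356.9286

356.9286 Mpc


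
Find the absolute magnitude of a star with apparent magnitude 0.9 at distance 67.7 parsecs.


M = m - 5*log10(d) + 5 = 0.9 - 5*log10(67.7) + 5 = -3.2529

-3.2529


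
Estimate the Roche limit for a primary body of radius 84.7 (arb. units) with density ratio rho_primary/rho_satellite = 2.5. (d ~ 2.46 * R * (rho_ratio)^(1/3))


d_Roche = 2.46 * 84.7 * 2.5^(1/3) = 282.7907

282.7907


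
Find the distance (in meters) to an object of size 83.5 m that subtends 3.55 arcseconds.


D = size / theta_rad, theta_rad = 3.55 * pi/(180*3600) = 1.721e-05, D = 4.852e+06

4.852e+06 m


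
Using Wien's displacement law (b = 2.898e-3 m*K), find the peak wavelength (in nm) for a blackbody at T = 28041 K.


lam_max = b / T = 2.898e-3 / 28041 = 1.033e-07 m = 103.3487 nm

103.3487 nm


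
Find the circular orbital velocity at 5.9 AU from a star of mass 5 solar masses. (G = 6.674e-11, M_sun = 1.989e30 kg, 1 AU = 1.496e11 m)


v = sqrt(GM/r) = sqrt(6.674e-11 * 9.945e+30 / 8.826e+11) = 27422.2883

27422.2883 m/s


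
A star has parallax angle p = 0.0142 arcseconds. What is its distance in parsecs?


d = 1/p = 1/0.0142 = 70.4225

70.4225 pc


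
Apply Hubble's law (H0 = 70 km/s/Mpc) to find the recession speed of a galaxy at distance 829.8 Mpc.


v = H0 * d = 70 * 829.8 = 58086.0

58086.0 km/s


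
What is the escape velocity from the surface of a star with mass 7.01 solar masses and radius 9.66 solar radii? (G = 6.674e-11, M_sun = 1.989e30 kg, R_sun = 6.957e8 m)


M = 7.01 * 1.989e30 kg = 1.394289e+31 kg; R = 9.66 * 6.957e8 m = 6.720462e+09 m. v_esc = sqrt(2GM/R) = sqrt(2 * 6.674e-11 * 1.394289e+31 / 6.720462e+09) = 526241.3068

526241.3068 m/s


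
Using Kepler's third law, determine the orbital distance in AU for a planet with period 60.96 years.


a = P^(2/3) = 60.96^(2/3) = 15.4892

15.4892 AU


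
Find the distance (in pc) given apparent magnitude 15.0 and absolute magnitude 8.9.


d = 10^((m - M + 5)/5) = 10^((15.0 - 8.9 + 5)/5) = 165.9587

165.9587 pc


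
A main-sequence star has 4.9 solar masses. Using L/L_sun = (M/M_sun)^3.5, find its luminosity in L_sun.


L/L_sun = (M/M_sun)^3.5 = 4.9^3.5 = 260.4272

260.4272 L_sun


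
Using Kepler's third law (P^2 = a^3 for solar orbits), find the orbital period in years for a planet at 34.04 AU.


P = a^(3/2) = 34.04^1.5 = 198.6023

198.6023 years


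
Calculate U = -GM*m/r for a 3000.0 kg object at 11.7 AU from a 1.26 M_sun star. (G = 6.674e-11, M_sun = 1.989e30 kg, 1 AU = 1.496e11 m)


M = 1.26 * 1.989e30 kg = 2.50614e+30 kg; r = 11.7 AU * 1.496e11 m/AU = 1.75032e+12 m. U = -GM*m/r = -(6.674e-11 * 2.50614e+30 * 3000.0) / 1.75032e+12 = -2.867e+11

-2.867e+11 J


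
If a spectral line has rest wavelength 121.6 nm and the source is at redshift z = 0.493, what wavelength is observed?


lam_obs = lam_emit * (1 + z) = 121.6 * (1 + 0.493) = 181.5488

181.5488 nm


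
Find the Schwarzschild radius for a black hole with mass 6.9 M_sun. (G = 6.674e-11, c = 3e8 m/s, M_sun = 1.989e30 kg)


M = 6.9 * 1.989e30 kg = 1.37241e+31 kg. rs = 2GM/c^2 = 2 * 6.674e-11 * 1.37241e+31 / (3e8)^2 = 20354.3652

20354.3652 m


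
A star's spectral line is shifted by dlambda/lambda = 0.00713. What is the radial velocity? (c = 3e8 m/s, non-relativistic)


v = (dlambda/lambda) * c = 0.00713 * 3e8 = 2.139e+06

2.139e+06 m/s


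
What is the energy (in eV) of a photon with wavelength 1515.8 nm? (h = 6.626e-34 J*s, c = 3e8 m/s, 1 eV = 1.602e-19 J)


E = hc/lambda = 6.626e-34 * 3e8 / 1.516e-06 = 1.311e-19 J = 0.8186 eV

0.8186 eV


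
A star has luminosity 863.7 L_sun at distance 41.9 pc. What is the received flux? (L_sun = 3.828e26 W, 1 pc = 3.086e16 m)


F = L / (4*pi*d^2) = 3.306e+29 / (4*pi*(1.293e+18)^2) = 1.574e-08

1.574e-08 W/m^2


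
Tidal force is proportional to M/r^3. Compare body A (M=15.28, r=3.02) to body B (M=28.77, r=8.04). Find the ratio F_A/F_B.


Ratio = (M1/r1^3) / (M2/r2^3) = (15.28/3.02^3) / (28.77/8.04^3) = 10.0215

10.0215


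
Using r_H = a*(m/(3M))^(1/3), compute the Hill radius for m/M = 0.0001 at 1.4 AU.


r_H = a * (m/3M)^(1/3) = 1.4 * (0.0001/3)^(1/3) = 0.0451

0.0451 AU


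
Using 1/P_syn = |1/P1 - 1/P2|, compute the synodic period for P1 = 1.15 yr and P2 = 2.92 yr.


1/P_syn = |1/P1 - 1/P2| = |1/1.15 - 1/2.92| => P_syn = 1.8972

1.8972 years


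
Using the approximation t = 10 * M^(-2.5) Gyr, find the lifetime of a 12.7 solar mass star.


t = 10 * M^(-2.5) = 10 * 12.7^(-2.5) = 0.0174

0.0174 Gyr


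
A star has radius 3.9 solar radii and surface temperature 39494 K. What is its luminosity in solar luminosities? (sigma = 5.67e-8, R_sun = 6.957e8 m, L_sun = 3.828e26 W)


R = 3.9 * 6.957e8 m = 2.71323e+09 m. L = 4*pi*R^2*sigma*T^4 = 4*pi*(2.71323e+09)^2 * 5.67e-8 * 39494^4 = 1.276117402e+31 W. L/L_sun = 1.276117402e+31 / 3.828e26 = 33336.4003

33336.4003 L_sun


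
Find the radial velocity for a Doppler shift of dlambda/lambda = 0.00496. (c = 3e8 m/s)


v = (dlambda/lambda) * c = 0.00496 * 3e8 = 1.488e+06

1.488e+06 m/s


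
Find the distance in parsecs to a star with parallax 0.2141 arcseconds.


d = 1/p = 1/0.2141 = 4.6707

4.6707 pc


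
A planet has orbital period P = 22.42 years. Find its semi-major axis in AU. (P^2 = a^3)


a = P^(2/3) = 22.42^(2/3) = 7.951

7.951 AU


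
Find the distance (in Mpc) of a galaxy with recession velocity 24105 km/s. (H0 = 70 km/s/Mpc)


d = v / H0 = 24105 / 70 = 344.3571

344.3571 Mpc


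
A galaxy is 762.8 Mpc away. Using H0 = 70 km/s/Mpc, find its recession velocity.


v = H0 * d = 70 * 762.8 = 53396.0

53396.0 km/s


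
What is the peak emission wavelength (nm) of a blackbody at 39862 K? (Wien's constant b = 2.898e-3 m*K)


lam_max = b / T = 2.898e-3 / 39862 = 7.270e-08 m = 72.7008 nm

72.7008 nm


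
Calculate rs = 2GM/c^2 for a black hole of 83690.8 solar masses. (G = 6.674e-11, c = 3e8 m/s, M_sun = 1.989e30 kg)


M = 83690.8 * 1.989e30 kg = 1.664610012e+35 kg. rs = 2GM/c^2 = 2 * 6.674e-11 * 1.664610012e+35 / (3e8)^2 = 2.469e+08

2.469e+08 m


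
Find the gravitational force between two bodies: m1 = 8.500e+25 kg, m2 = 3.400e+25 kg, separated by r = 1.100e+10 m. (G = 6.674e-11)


F = G*m1*m2/r^2 = 6.674e-11 * 8.500e+25 * 3.400e+25 / (1.100e+10)^2 = 6.674e-11 * 2.890e+51 / 1.210e+20 = 1.594e+21

1.594e+21 N


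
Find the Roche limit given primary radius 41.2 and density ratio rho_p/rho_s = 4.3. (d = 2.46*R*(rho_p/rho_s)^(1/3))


d_Roche = 2.46 * 41.2 * 4.3^(1/3) = 164.8119

164.8119


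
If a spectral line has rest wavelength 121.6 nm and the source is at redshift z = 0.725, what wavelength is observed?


lam_obs = lam_emit * (1 + z) = 121.6 * (1 + 0.725) = 209.76

209.76 nm


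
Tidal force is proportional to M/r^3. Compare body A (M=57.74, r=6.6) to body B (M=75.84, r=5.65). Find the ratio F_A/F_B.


Ratio = (M1/r1^3) / (M2/r2^3) = (57.74/6.6^3) / (75.84/5.65^3) = 0.4776

0.4776


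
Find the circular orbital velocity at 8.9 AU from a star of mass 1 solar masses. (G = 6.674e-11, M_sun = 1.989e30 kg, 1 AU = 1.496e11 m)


v = sqrt(GM/r) = sqrt(6.674e-11 * 1.989e+30 / 1.331e+12) = 9985.0373

9985.0373 m/s


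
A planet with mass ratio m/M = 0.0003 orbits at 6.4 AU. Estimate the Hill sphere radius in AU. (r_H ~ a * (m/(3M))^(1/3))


r_H = a * (m/3M)^(1/3) = 6.4 * (0.0003/3)^(1/3) = 0.2971

0.2971 AU


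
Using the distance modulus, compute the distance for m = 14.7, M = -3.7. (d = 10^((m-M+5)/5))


d = 10^((m - M + 5)/5) = 10^((14.7 - -3.7 + 5)/5) = 47863.0092

47863.0092 pc


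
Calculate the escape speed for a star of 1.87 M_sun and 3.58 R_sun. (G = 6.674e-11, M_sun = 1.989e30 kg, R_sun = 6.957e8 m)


M = 1.87 * 1.989e30 kg = 3.71943e+30 kg; R = 3.58 * 6.957e8 m = 2.490606e+09 m. v_esc = sqrt(2GM/R) = sqrt(2 * 6.674e-11 * 3.71943e+30 / 2.490606e+09) = 446471.5385

446471.5385 m/s


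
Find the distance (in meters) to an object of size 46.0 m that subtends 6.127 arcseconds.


D = size / theta_rad, theta_rad = 6.127 * pi/(180*3600) = 2.970e-05, D = 1.549e+06

1.549e+06 m


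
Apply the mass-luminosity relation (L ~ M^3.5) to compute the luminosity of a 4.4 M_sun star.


L/L_sun = (M/M_sun)^3.5 = 4.4^3.5 = 178.6835

178.6835 L_sun


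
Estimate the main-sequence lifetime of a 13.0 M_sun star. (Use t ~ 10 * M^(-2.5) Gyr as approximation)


t = 10 * M^(-2.5) = 10 * 13.0^(-2.5) = 0.0164

0.0164 Gyr


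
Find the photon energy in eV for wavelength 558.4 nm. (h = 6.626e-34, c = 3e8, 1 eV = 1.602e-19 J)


E = hc/lambda = 6.626e-34 * 3e8 / 5.584e-07 = 3.560e-19 J = 2.2221 eV

2.2221 eV


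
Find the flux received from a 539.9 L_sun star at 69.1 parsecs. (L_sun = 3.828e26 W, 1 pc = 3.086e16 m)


F = L / (4*pi*d^2) = 2.067e+29 / (4*pi*(2.132e+18)^2) = 3.617e-09

3.617e-09 W/m^2
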